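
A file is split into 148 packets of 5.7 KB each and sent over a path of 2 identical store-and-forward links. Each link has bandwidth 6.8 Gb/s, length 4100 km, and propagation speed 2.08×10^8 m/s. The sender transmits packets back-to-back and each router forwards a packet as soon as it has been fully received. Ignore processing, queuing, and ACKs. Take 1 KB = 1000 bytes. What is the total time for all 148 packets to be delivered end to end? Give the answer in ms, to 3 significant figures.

40.4 ms

Per-hop transmission t_tx = L/R = 45600/6800000000 = 0.00670588 ms.
Per-hop propagation t_prop = 4100000/208000000 = 19.7115 ms.
Pipeline fill: first packet needs 2·t_tx to clear all hops; remaining 147 packets each add one t_tx.
Total = (2+148-1)·t_tx + 2·t_prop = 149·0.00670588 + 2·19.7115 = 40.4 ms.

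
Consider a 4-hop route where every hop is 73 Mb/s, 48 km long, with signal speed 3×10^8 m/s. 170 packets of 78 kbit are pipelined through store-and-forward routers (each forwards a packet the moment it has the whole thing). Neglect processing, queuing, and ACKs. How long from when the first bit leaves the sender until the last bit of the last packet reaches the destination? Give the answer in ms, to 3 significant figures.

Per-hop transmission t_tx = L/R = 78000/73000000 = 1.06849 ms.
Per-hop propagation t_prop = 48000/300000000 = 0.16 ms.
Pipeline fill: first packet needs 4·t_tx to clear all hops; remaining 169 packets each add one t_tx.
Total = (4+170-1)·t_tx + 4·t_prop = 173·1.06849 + 4·0.16 = 185 ms.

185 ms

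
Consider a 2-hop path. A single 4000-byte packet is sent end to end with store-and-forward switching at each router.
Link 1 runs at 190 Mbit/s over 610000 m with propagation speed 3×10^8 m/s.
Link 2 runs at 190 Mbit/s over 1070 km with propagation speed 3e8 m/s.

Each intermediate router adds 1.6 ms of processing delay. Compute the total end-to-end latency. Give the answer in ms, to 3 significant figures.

L = 4000 × 8 = 32000 bits.
Transmission delay per hop = L/R = 32000/190000000 = 0.168421 ms; 2 hops → 0.336842 ms.
Propagation delays (d/s per hop): 2.03333, 3.56667 ms; sum = 5.6 ms.
Processing at 1 router(s): 1 × 1.6 ms = 1.6 ms.
End-to-end = 7.54 ms.

7.54 ms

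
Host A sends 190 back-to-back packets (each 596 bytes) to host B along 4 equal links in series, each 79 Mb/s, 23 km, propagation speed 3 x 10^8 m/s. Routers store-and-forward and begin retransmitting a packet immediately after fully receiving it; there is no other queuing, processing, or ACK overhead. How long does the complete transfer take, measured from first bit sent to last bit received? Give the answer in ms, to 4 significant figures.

Per-hop transmission t_tx = L/R = 4768/79000000 = 0.0603544 ms.
Per-hop propagation t_prop = 23000/300000000 = 0.0766667 ms.
Pipeline fill: first packet needs 4·t_tx to clear all hops; remaining 189 packets each add one t_tx.
Total = (4+190-1)·t_tx + 4·t_prop = 193·0.0603544 + 4·0.0766667 = 11.96 ms.

11.96 ms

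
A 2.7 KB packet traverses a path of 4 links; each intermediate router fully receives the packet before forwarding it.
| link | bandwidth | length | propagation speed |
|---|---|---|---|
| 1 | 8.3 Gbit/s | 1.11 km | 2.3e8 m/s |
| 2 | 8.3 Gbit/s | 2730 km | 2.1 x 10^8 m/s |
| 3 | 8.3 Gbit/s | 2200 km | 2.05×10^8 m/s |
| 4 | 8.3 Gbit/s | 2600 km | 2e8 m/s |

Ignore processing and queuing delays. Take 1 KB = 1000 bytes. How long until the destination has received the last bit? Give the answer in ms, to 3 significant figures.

L = 21600 bits.
Transmission delay per hop = L/R = 21600/8.3e+09 = 0.00260241 ms; 4 hops → 0.0104096 ms.
Propagation delays (d/s per hop): 0.00482609, 13, 10.7317, 13 ms; sum = 36.7365 ms.
End-to-end = 36.7 ms.

36.7 ms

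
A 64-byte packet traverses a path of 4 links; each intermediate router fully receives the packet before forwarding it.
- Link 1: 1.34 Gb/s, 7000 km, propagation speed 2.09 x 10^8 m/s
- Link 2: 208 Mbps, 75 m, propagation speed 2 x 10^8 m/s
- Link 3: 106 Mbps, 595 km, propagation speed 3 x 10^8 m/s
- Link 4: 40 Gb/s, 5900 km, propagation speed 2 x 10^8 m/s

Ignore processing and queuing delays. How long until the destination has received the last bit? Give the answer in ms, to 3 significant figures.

65.0 ms

L = 64 × 8 = 512 bits.
Transmission delays (L/R per hop): 0.00038209, 0.00246154, 0.00483019, 1.28e-05 ms; sum = 0.00768662 ms.
Propagation delays (d/s per hop): 33.4928, 0.000375, 1.98333, 29.5 ms; sum = 64.9765 ms.
End-to-end = 65.0 ms.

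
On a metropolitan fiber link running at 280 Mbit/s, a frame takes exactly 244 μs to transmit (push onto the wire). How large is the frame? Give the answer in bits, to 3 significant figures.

L = R × t_tx = 280000000 b/s × 0.000244 s = 68320 bits.

68300 bits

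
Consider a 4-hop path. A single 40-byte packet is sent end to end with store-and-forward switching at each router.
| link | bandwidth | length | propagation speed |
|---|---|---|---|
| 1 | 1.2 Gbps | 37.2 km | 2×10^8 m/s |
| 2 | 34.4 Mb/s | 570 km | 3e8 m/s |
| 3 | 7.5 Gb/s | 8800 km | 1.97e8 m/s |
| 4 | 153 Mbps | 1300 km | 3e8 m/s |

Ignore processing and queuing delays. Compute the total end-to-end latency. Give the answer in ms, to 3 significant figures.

51.1 ms

L = 40 × 8 = 320 bits.
Transmission delays (L/R per hop): 0.000266667, 0.00930233, 4.26667e-05, 0.0020915 ms; sum = 0.0117032 ms.
Propagation delays (d/s per hop): 0.186, 1.9, 44.6701, 4.33333 ms; sum = 51.0894 ms.
End-to-end = 51.1 ms.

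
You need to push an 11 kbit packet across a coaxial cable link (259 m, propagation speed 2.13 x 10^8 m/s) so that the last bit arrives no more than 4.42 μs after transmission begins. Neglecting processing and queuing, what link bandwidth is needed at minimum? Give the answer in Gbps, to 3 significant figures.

3.43 Gbps

Propagation delay = 259 / 213000000 = 1.21596 μs.
Transmission budget = 4.42 − 1.21596 = 3.20404 μs.
R ≥ L / t_tx = 11000 bits / 3.20404e-06 s = 3.43 Gbps.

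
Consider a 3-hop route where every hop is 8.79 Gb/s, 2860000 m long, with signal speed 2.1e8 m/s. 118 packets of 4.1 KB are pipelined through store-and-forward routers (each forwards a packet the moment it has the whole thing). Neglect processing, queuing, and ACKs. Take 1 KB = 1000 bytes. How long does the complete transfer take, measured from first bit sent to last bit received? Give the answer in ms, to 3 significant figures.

41.3 ms

Per-hop transmission t_tx = L/R = 32800/8790000000 = 0.00373151 ms.
Per-hop propagation t_prop = 2860000/210000000 = 13.619 ms.
Pipeline fill: first packet needs 3·t_tx to clear all hops; remaining 117 packets each add one t_tx.
Total = (3+118-1)·t_tx + 3·t_prop = 120·0.00373151 + 3·13.619 = 41.3 ms.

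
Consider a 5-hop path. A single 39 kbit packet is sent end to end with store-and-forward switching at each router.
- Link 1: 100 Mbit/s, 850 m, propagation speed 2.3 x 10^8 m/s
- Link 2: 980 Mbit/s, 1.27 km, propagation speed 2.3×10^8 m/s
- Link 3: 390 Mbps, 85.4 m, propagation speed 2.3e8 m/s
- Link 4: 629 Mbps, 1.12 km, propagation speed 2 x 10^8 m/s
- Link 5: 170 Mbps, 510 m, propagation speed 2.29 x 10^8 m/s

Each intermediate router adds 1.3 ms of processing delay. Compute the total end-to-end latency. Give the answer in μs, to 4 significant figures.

L = 39000 bits.
Transmission delays (L/R per hop): 390, 39.7959, 100, 62.0032, 229.412 μs; sum = 821.211 μs.
Propagation delays (d/s per hop): 3.69565, 5.52174, 0.371304, 5.6, 2.22707 μs; sum = 17.4158 μs.
Processing at 4 router(s): 4 × 1.3 ms = 5200 μs.
End-to-end = 6039 μs.

6039 μs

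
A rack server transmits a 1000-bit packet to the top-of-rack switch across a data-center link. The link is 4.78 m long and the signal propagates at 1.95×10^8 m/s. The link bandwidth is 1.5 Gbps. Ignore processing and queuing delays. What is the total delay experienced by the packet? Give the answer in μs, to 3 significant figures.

0.691 μs

Transmission delay = L/R = 1000 / 1500000000 = 0.666667 μs.
Propagation delay = d/s = 4.78 m / 195000000 m/s = 0.0245128 μs.
Total = 0.691 μs.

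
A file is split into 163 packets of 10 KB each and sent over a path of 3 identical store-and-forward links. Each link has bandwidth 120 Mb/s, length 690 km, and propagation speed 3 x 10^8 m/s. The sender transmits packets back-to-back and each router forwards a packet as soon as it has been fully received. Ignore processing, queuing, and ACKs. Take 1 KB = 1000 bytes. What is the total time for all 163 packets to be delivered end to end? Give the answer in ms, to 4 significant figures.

116.9 ms

Per-hop transmission t_tx = L/R = 80000/120000000 = 0.666667 ms.
Per-hop propagation t_prop = 690000/300000000 = 2.3 ms.
Pipeline fill: first packet needs 3·t_tx to clear all hops; remaining 162 packets each add one t_tx.
Total = (3+163-1)·t_tx + 3·t_prop = 165·0.666667 + 3·2.3 = 116.9 ms.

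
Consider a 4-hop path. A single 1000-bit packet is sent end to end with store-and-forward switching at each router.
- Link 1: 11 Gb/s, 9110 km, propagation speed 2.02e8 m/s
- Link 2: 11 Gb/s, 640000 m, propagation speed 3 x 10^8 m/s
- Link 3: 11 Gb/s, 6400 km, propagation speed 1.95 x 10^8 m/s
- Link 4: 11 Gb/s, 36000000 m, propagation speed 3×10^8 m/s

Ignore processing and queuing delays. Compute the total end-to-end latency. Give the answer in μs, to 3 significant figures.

200000 μs

Transmission delay per hop = L/R = 1000/11000000000 = 0.0909091 μs; 4 hops → 0.363636 μs.
Propagation delays (d/s per hop): 45099, 2133.33, 32820.5, 120000 μs; sum = 200053 μs.
End-to-end = 200000 μs.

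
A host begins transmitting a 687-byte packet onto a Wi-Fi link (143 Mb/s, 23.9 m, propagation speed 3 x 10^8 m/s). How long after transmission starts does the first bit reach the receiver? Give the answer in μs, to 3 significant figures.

0.0797 μs

First bit experiences only propagation delay: d/s = 23.9/300000000 = 0.0797 μs.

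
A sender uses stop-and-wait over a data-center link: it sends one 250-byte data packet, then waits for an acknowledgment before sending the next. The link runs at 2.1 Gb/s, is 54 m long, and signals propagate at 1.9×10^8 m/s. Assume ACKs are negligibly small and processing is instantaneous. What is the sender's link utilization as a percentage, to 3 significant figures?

62.6 %

t_tx = L/R = 2000/2100000000 = 9.52381e-07 s.
t_prop = 54/190000000 = 2.84211e-07 s; RTT = 5.68421e-07 s.
Cycle = t_tx + RTT = 1.5208e-06 s.
Utilization = t_tx / cycle = 9.52381e-07/1.5208e-06 = 62.6 %.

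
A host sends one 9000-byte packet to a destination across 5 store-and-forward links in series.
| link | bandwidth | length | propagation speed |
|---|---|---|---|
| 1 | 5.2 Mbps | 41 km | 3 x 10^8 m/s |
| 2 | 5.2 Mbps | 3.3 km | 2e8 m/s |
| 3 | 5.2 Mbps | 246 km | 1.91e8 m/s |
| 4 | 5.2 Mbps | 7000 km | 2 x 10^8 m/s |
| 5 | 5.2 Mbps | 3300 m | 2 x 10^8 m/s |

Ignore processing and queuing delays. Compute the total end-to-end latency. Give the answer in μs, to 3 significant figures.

L = 9000 × 8 = 72000 bits.
Transmission delay per hop = L/R = 72000/5200000 = 13846.2 μs; 5 hops → 69230.8 μs.
Propagation delays (d/s per hop): 136.667, 16.5, 1287.96, 35000, 16.5 μs; sum = 36457.6 μs.
End-to-end = 106000 μs.

106000 μs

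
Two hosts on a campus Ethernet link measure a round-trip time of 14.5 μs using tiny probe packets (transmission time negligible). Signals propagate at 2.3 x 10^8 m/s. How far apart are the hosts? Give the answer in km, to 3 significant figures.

1.67 km

One-way propagation = RTT/2 = 7.25 μs.
d = s × t = 2.3e+08 × 7.25e-06 = 1.67 km.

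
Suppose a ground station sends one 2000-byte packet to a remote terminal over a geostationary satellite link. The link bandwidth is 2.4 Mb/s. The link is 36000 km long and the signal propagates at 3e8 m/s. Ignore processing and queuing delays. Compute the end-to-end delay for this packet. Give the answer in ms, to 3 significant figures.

L = 2000 × 8 = 16000 bits.
Transmission delay = L/R = 16000 / 2400000 = 6.66667 ms.
Propagation delay = d/s = 36000000 m / 300000000 m/s = 120 ms.
Total = 127 ms.

127 ms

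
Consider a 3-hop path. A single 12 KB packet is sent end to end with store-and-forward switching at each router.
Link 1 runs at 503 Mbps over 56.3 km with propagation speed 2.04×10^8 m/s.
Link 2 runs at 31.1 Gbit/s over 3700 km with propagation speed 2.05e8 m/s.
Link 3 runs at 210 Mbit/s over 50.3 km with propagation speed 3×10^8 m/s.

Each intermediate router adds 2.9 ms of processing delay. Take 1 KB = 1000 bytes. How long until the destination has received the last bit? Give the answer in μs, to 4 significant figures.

L = 96000 bits.
Transmission delays (L/R per hop): 190.855, 3.08682, 457.143 μs; sum = 651.085 μs.
Propagation delays (d/s per hop): 275.98, 18048.8, 167.667 μs; sum = 18492.4 μs.
Processing at 2 router(s): 2 × 2.9 ms = 5800 μs.
End-to-end = 24940 μs.

24940 μs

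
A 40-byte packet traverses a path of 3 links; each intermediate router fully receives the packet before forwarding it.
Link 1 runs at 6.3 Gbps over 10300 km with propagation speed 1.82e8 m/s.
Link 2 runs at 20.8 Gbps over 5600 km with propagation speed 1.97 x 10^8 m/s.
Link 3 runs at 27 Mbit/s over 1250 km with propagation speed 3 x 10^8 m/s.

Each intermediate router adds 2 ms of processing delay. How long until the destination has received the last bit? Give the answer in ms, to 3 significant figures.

L = 40 × 8 = 320 bits.
Transmission delays (L/R per hop): 5.07937e-05, 1.53846e-05, 0.0118519 ms; sum = 0.011918 ms.
Propagation delays (d/s per hop): 56.5934, 28.4264, 4.16667 ms; sum = 89.1865 ms.
Processing at 2 router(s): 2 × 2 ms = 4 ms.
End-to-end = 93.2 ms.

93.2 ms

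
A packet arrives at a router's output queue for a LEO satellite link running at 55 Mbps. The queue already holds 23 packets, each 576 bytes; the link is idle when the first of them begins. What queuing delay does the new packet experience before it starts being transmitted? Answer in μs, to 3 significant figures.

1930 μs

Each queued packet: L/R = 4608/55000000 = 83.7818 μs.
23 queued → 1926.98 μs.
Queuing delay = 1930 μs.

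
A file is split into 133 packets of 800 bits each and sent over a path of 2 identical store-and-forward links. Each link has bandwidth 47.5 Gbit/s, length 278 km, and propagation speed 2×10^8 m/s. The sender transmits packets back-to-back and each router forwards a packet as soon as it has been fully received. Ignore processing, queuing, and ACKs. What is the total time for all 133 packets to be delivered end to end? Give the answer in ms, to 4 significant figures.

Per-hop transmission t_tx = L/R = 800/47500000000 = 1.68421e-05 ms.
Per-hop propagation t_prop = 278000/200000000 = 1.39 ms.
Pipeline fill: first packet needs 2·t_tx to clear all hops; remaining 132 packets each add one t_tx.
Total = (2+133-1)·t_tx + 2·t_prop = 134·1.68421e-05 + 2·1.39 = 2.782 ms.

2.782 ms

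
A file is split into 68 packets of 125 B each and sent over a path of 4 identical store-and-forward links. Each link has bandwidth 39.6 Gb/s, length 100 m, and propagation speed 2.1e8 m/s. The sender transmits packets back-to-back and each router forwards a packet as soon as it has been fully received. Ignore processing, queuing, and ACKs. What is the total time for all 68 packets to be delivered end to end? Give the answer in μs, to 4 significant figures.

3.698 μs

Per-hop transmission t_tx = L/R = 1000/39600000000 = 0.0252525 μs.
Per-hop propagation t_prop = 100/210000000 = 0.47619 μs.
Pipeline fill: first packet needs 4·t_tx to clear all hops; remaining 67 packets each add one t_tx.
Total = (4+68-1)·t_tx + 4·t_prop = 71·0.0252525 + 4·0.47619 = 3.698 μs.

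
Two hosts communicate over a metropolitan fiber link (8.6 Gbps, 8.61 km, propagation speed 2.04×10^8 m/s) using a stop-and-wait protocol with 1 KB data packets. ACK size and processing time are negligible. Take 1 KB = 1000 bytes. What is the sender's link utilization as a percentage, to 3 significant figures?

1.09 %

t_tx = L/R = 8000/8600000000 = 9.30233e-07 s.
t_prop = 8610/204000000 = 4.22059e-05 s; RTT = 8.44118e-05 s.
Cycle = t_tx + RTT = 8.5342e-05 s.
Utilization = t_tx / cycle = 9.30233e-07/8.5342e-05 = 1.09 %.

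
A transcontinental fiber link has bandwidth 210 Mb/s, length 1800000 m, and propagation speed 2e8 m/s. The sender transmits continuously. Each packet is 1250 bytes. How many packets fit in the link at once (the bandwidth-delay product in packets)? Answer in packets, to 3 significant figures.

Propagation delay = 1800000 / 200000000 = 0.009 s.
BDP = R × t_prop = 210000000 × 0.009 = 1890000 bits.
In packets of 10000 bits: 189 packets.

189 packets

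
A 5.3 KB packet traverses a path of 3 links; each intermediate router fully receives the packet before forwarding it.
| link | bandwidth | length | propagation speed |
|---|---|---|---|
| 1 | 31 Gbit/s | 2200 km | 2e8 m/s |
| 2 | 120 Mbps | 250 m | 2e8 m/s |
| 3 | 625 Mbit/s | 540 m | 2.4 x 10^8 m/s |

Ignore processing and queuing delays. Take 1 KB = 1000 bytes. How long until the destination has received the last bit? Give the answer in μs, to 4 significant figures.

L = 42400 bits.
Transmission delays (L/R per hop): 1.36774, 353.333, 67.84 μs; sum = 422.541 μs.
Propagation delays (d/s per hop): 11000, 1.25, 2.25 μs; sum = 11003.5 μs.
End-to-end = 11430 μs.

11430 μs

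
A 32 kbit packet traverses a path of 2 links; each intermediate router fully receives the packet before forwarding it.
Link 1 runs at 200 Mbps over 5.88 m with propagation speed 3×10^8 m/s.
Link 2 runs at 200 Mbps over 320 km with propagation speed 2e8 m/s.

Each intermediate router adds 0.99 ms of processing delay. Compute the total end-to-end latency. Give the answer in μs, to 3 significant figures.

2910 μs

L = 32000 bits.
Transmission delay per hop = L/R = 32000/200000000 = 160 μs; 2 hops → 320 μs.
Propagation delays (d/s per hop): 0.0196, 1600 μs; sum = 1600.02 μs.
Processing at 1 router(s): 1 × 0.99 ms = 990 μs.
End-to-end = 2910 μs.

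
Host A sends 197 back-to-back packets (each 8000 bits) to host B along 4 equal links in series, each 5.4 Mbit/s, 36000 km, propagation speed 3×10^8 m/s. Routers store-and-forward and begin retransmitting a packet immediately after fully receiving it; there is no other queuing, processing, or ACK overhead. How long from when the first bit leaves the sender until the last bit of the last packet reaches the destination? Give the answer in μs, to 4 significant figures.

776300 μs

Per-hop transmission t_tx = L/R = 8000/5400000 = 1481.48 μs.
Per-hop propagation t_prop = 36000000/300000000 = 120000 μs.
Pipeline fill: first packet needs 4·t_tx to clear all hops; remaining 196 packets each add one t_tx.
Total = (4+197-1)·t_tx + 4·t_prop = 200·1481.48 + 4·120000 = 776300 μs.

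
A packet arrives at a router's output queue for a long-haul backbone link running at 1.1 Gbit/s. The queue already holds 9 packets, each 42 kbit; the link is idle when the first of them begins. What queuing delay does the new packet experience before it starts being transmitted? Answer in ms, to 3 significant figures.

Each queued packet: L/R = 42000/1100000000 = 0.0381818 ms.
9 queued → 0.343636 ms.
Queuing delay = 0.344 ms.

0.344 ms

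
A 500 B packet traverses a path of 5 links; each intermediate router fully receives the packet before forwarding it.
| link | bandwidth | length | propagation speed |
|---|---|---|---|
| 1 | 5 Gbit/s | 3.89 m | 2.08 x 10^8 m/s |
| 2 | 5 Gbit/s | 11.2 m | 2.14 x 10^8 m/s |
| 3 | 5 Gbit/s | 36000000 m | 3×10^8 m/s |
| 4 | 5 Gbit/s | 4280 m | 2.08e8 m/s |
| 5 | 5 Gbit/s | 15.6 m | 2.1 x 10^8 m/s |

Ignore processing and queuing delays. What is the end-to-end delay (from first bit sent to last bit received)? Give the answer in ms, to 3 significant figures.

120 ms

L = 500 × 8 = 4000 bits.
Transmission delay per hop = L/R = 4000/5000000000 = 0.0008 ms; 5 hops → 0.004 ms.
Propagation delays (d/s per hop): 1.87019e-05, 5.23364e-05, 120, 0.0205769, 7.42857e-05 ms; sum = 120.021 ms.
End-to-end = 120 ms.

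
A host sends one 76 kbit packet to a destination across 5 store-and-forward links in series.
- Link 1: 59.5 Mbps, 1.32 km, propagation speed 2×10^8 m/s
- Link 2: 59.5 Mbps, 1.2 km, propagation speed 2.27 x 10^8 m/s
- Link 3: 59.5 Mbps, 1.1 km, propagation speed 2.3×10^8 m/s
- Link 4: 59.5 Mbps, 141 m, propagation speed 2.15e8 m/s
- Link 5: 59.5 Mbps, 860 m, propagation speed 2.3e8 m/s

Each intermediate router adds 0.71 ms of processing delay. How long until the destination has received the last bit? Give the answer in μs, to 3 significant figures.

9250 μs

L = 76000 bits.
Transmission delay per hop = L/R = 76000/59500000 = 1277.31 μs; 5 hops → 6386.55 μs.
Propagation delays (d/s per hop): 6.6, 5.28634, 4.78261, 0.655814, 3.73913 μs; sum = 21.0639 μs.
Processing at 4 router(s): 4 × 0.71 ms = 2840 μs.
End-to-end = 9250 μs.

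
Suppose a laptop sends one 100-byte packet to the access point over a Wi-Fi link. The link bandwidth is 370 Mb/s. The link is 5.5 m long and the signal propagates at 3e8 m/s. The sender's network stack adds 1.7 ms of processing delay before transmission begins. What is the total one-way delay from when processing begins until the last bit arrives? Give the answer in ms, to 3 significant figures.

1.70 ms

L = 100 × 8 = 800 bits.
Transmission delay = L/R = 800 / 370000000 = 0.00216216 ms.
Propagation delay = d/s = 5.5 m / 300000000 m/s = 1.83333e-05 ms.
Plus processing delay 1.7 ms = 1.7 ms.
Total = 1.70 ms.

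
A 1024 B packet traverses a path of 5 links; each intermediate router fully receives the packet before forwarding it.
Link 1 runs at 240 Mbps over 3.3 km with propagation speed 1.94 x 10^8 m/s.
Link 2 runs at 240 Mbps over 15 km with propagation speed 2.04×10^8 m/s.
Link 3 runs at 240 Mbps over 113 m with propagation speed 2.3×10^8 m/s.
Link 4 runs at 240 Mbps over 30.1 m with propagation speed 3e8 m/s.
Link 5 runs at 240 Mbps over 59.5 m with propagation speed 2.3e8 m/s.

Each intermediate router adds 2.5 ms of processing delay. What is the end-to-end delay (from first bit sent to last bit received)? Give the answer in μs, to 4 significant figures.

L = 1024 × 8 = 8192 bits.
Transmission delay per hop = L/R = 8192/240000000 = 34.1333 μs; 5 hops → 170.667 μs.
Propagation delays (d/s per hop): 17.0103, 73.5294, 0.491304, 0.100333, 0.258696 μs; sum = 91.3901 μs.
Processing at 4 router(s): 4 × 2.5 ms = 10000 μs.
End-to-end = 10260 μs.

10260 μs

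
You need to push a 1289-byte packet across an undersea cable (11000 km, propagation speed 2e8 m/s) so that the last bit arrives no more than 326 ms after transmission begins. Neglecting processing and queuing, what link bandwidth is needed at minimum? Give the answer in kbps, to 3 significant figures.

L = 10312 bits.
Propagation delay = 11000000 / 200000000 = 55 ms.
Transmission budget = 326 − 55 = 271 ms.
R ≥ L / t_tx = 10312 bits / 0.271 s = 38.1 kbps.

38.1 kbps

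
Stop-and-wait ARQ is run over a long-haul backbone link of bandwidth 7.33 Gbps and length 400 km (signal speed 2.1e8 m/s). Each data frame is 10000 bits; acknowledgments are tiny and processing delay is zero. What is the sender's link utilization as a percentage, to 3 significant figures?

0.0358 %

t_tx = L/R = 10000/7330000000 = 1.36426e-06 s.
t_prop = 400000/210000000 = 0.00190476 s; RTT = 0.00380952 s.
Cycle = t_tx + RTT = 0.00381089 s.
Utilization = t_tx / cycle = 1.36426e-06/0.00381089 = 0.0358 %.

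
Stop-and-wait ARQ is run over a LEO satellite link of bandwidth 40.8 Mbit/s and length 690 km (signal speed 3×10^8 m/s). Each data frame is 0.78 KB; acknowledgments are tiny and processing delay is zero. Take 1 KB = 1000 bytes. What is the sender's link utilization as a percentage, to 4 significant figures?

3.218 %

t_tx = L/R = 6240/40800000 = 0.000152941 s.
t_prop = 690000/300000000 = 0.0023 s; RTT = 0.0046 s.
Cycle = t_tx + RTT = 0.00475294 s.
Utilization = t_tx / cycle = 0.000152941/0.00475294 = 3.218 %.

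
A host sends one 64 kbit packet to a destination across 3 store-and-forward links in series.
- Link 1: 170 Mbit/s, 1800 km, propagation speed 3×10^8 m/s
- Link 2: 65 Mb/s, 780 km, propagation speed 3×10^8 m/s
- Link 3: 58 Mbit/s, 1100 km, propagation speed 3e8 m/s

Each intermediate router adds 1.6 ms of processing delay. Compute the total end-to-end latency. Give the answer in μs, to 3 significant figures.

17900 μs

L = 64000 bits.
Transmission delays (L/R per hop): 376.471, 984.615, 1103.45 μs; sum = 2464.53 μs.
Propagation delays (d/s per hop): 6000, 2600, 3666.67 μs; sum = 12266.7 μs.
Processing at 2 router(s): 2 × 1.6 ms = 3200 μs.
End-to-end = 17900 μs.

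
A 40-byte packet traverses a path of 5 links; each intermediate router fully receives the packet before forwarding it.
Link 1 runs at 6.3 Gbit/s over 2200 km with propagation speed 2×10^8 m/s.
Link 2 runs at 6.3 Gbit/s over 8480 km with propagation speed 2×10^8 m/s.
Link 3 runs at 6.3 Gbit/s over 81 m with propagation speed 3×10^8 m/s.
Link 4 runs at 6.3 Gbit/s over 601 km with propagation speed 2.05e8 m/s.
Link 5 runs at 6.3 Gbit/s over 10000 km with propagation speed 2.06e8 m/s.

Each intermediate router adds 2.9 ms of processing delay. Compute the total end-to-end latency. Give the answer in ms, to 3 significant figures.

116 ms

L = 40 × 8 = 320 bits.
Transmission delay per hop = L/R = 320/6300000000 = 5.07937e-05 ms; 5 hops → 0.000253968 ms.
Propagation delays (d/s per hop): 11, 42.4, 0.00027, 2.93171, 48.5437 ms; sum = 104.876 ms.
Processing at 4 router(s): 4 × 2.9 ms = 11.6 ms.
End-to-end = 116 ms.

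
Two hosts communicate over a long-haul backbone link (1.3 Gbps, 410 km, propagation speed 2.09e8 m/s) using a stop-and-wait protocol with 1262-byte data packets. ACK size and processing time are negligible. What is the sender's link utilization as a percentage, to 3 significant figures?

t_tx = L/R = 10096/1300000000 = 7.76615e-06 s.
t_prop = 410000/209000000 = 0.00196172 s; RTT = 0.00392344 s.
Cycle = t_tx + RTT = 0.00393121 s.
Utilization = t_tx / cycle = 7.76615e-06/0.00393121 = 0.198 %.

0.198 %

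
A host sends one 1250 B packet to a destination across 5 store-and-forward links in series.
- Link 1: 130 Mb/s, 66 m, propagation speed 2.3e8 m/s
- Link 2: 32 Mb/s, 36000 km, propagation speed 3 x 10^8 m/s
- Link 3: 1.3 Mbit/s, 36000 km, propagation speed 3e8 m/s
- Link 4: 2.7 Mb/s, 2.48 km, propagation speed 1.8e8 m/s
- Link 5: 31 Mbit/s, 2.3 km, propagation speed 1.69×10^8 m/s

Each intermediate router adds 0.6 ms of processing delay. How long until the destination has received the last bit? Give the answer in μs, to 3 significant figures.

L = 1250 × 8 = 10000 bits.
Transmission delays (L/R per hop): 76.9231, 312.5, 7692.31, 3703.7, 322.581 μs; sum = 12108 μs.
Propagation delays (d/s per hop): 0.286957, 120000, 120000, 13.7778, 13.6095 μs; sum = 240028 μs.
Processing at 4 router(s): 4 × 0.6 ms = 2400 μs.
End-to-end = 255000 μs.

255000 μs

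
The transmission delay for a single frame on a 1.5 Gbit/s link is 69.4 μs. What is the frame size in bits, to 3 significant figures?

104000 bits

L = R × t_tx = 1500000000 b/s × 6.94e-05 s = 104100 bits.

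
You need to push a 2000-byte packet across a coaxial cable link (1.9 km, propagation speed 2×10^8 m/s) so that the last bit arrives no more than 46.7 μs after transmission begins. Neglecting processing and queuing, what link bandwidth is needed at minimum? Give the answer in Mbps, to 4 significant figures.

L = 16000 bits.
Propagation delay = 1900 / 200000000 = 9.5 μs.
Transmission budget = 46.7 − 9.5 = 37.2 μs.
R ≥ L / t_tx = 16000 bits / 3.72e-05 s = 430.1 Mbps.

430.1 Mbps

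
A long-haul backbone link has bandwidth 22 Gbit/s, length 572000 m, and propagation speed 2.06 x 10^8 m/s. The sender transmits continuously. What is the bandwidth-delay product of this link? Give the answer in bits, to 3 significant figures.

61100000 bits

Propagation delay = 572000 / 206000000 = 0.0027767 s.
BDP = R × t_prop = 22000000000 × 0.0027767 = 61087400 bits.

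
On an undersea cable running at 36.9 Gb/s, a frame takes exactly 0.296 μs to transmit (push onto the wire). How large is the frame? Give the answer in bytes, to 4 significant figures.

1365 bytes

L = R × t_tx = 36900000000 b/s × 2.96e-07 s = 10922.4 bits.
In bytes: 10922.4 / 8 = 1365 bytes.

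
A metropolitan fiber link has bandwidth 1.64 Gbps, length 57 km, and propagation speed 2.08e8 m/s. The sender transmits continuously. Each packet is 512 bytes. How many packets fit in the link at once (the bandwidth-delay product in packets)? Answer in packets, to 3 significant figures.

110 packets

Propagation delay = 57000 / 208000000 = 0.000274038 s.
BDP = R × t_prop = 1640000000 × 0.000274038 = 449423 bits.
In packets of 4096 bits: 110 packets.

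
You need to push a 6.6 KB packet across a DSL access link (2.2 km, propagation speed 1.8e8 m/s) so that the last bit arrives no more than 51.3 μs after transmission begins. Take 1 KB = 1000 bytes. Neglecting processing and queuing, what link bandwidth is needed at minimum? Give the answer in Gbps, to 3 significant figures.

L = 52800 bits.
Propagation delay = 2200 / 180000000 = 12.2222 μs.
Transmission budget = 51.3 − 12.2222 = 39.0778 μs.
R ≥ L / t_tx = 52800 bits / 3.90778e-05 s = 1.35 Gbps.

1.35 Gbps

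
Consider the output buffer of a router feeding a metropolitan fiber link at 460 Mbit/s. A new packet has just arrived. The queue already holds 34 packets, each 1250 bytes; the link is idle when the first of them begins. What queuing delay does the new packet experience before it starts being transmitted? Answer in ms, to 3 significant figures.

Each queued packet: L/R = 10000/460000000 = 0.0217391 ms.
34 queued → 0.73913 ms.
Queuing delay = 0.739 ms.

0.739 ms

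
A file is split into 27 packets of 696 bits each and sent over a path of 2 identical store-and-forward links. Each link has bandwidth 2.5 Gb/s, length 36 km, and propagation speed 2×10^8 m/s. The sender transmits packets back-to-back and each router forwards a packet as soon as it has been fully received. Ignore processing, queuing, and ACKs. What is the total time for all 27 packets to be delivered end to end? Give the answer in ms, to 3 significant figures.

0.368 ms

Per-hop transmission t_tx = L/R = 696/2500000000 = 0.0002784 ms.
Per-hop propagation t_prop = 36000/200000000 = 0.18 ms.
Pipeline fill: first packet needs 2·t_tx to clear all hops; remaining 26 packets each add one t_tx.
Total = (2+27-1)·t_tx + 2·t_prop = 28·0.0002784 + 2·0.18 = 0.368 ms.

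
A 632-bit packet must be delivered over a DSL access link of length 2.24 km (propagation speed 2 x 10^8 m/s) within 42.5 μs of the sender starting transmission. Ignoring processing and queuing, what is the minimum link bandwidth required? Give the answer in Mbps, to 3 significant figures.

20.2 Mbps

Propagation delay = 2240 / 200000000 = 11.2 μs.
Transmission budget = 42.5 − 11.2 = 31.3 μs.
R ≥ L / t_tx = 632 bits / 3.13e-05 s = 20.2 Mbps.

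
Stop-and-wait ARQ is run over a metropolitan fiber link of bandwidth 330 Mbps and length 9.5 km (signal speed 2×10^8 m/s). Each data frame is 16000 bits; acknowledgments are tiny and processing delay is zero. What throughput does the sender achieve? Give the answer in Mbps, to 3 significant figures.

t_tx = L/R = 16000/330000000 = 4.84848e-05 s.
t_prop = 9500/200000000 = 4.75e-05 s; RTT = 9.5e-05 s.
Cycle = t_tx + RTT = 0.000143485 s.
Throughput = L / cycle = 16000 / 0.000143485 = 112 Mbps.

112 Mbps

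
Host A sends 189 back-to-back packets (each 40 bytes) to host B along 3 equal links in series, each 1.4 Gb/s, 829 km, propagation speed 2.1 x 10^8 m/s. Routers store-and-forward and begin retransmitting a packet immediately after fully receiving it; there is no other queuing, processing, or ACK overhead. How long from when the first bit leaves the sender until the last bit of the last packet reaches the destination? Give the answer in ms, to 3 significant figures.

Per-hop transmission t_tx = L/R = 320/1400000000 = 0.000228571 ms.
Per-hop propagation t_prop = 829000/210000000 = 3.94762 ms.
Pipeline fill: first packet needs 3·t_tx to clear all hops; remaining 188 packets each add one t_tx.
Total = (3+189-1)·t_tx + 3·t_prop = 191·0.000228571 + 3·3.94762 = 11.9 ms.

11.9 ms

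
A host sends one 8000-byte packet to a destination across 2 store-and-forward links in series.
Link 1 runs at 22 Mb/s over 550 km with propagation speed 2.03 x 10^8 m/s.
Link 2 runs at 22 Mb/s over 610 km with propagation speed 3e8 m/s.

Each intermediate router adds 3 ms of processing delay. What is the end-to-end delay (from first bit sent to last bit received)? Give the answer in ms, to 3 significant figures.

L = 8000 × 8 = 64000 bits.
Transmission delay per hop = L/R = 64000/22000000 = 2.90909 ms; 2 hops → 5.81818 ms.
Propagation delays (d/s per hop): 2.70936, 2.03333 ms; sum = 4.74269 ms.
Processing at 1 router(s): 1 × 3 ms = 3 ms.
End-to-end = 13.6 ms.

13.6 ms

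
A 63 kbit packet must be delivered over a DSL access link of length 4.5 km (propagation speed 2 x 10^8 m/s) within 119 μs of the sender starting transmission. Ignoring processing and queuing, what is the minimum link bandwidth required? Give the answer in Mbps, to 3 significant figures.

653 Mbps

Propagation delay = 4500 / 200000000 = 22.5 μs.
Transmission budget = 119 − 22.5 = 96.5 μs.
R ≥ L / t_tx = 63000 bits / 9.65e-05 s = 653 Mbps.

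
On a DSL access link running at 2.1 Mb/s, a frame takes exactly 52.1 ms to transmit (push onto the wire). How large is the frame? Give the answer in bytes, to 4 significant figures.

13680 bytes

L = R × t_tx = 2100000 b/s × 0.0521 s = 109410 bits.
In bytes: 109410 / 8 = 13680 bytes.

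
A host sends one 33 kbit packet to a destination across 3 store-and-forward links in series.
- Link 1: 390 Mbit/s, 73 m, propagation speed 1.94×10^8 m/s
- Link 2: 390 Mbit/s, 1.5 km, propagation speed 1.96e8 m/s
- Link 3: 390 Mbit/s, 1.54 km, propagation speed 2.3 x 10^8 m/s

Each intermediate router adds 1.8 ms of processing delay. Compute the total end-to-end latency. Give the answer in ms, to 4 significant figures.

L = 33000 bits.
Transmission delay per hop = L/R = 33000/390000000 = 0.0846154 ms; 3 hops → 0.253846 ms.
Propagation delays (d/s per hop): 0.000376289, 0.00765306, 0.00669565 ms; sum = 0.014725 ms.
Processing at 2 router(s): 2 × 1.8 ms = 3.6 ms.
End-to-end = 3.869 ms.

3.869 ms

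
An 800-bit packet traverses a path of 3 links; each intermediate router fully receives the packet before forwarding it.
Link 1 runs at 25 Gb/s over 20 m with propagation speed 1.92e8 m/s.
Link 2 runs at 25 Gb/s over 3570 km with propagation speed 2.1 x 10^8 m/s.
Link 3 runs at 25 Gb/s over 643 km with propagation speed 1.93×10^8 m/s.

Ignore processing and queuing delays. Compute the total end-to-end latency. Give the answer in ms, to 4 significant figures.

Transmission delay per hop = L/R = 800/25000000000 = 3.2e-05 ms; 3 hops → 9.6e-05 ms.
Propagation delays (d/s per hop): 0.000104167, 17, 3.33161 ms; sum = 20.3317 ms.
End-to-end = 20.33 ms.

20.33 ms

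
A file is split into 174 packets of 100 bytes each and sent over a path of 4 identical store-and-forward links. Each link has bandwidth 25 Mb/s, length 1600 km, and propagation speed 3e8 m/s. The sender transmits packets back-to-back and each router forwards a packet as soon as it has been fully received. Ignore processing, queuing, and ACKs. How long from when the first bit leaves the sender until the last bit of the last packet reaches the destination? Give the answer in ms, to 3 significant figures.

27.0 ms

Per-hop transmission t_tx = L/R = 800/25000000 = 0.032 ms.
Per-hop propagation t_prop = 1600000/300000000 = 5.33333 ms.
Pipeline fill: first packet needs 4·t_tx to clear all hops; remaining 173 packets each add one t_tx.
Total = (4+174-1)·t_tx + 4·t_prop = 177·0.032 + 4·5.33333 = 27.0 ms.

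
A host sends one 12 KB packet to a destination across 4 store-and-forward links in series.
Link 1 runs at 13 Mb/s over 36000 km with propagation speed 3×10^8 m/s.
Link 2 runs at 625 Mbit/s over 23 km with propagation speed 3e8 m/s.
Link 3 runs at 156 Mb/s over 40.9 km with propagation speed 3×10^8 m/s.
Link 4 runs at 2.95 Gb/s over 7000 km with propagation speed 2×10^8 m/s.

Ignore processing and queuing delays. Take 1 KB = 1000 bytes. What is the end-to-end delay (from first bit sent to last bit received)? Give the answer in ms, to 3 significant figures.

163 ms

L = 96000 bits.
Transmission delays (L/R per hop): 7.38462, 0.1536, 0.615385, 0.0325424 ms; sum = 8.18614 ms.
Propagation delays (d/s per hop): 120, 0.0766667, 0.136333, 35 ms; sum = 155.213 ms.
End-to-end = 163 ms.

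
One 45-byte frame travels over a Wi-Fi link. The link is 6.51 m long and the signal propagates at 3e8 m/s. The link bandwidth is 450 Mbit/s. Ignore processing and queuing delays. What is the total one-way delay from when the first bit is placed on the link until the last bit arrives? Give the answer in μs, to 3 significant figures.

L = 45 × 8 = 360 bits.
Transmission delay = L/R = 360 / 450000000 = 0.8 μs.
Propagation delay = d/s = 6.51 m / 300000000 m/s = 0.0217 μs.
Total = 0.822 μs.

0.822 μs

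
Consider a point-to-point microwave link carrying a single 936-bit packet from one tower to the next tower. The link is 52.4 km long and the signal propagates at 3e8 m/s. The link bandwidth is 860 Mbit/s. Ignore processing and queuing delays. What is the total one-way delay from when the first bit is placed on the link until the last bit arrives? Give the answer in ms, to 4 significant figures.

Transmission delay = L/R = 936 / 860000000 = 0.00108837 ms.
Propagation delay = d/s = 52400 m / 300000000 m/s = 0.174667 ms.
Total = 0.1758 ms.

0.1758 ms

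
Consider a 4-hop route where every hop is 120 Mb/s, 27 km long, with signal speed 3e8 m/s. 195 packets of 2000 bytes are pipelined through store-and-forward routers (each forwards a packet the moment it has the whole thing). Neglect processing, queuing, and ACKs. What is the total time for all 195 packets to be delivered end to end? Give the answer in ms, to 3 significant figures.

Per-hop transmission t_tx = L/R = 16000/120000000 = 0.133333 ms.
Per-hop propagation t_prop = 27000/300000000 = 0.09 ms.
Pipeline fill: first packet needs 4·t_tx to clear all hops; remaining 194 packets each add one t_tx.
Total = (4+195-1)·t_tx + 4·t_prop = 198·0.133333 + 4·0.09 = 26.8 ms.

26.8 ms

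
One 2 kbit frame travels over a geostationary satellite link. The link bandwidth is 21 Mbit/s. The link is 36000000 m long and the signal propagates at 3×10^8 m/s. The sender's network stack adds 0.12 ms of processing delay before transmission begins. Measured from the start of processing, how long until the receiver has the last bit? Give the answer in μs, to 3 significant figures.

120000 μs

L = 2000 bits.
Transmission delay = L/R = 2000 / 21000000 = 95.2381 μs.
Propagation delay = d/s = 36000000 m / 300000000 m/s = 120000 μs.
Plus processing delay 0.12 ms = 120 μs.
Total = 120000 μs.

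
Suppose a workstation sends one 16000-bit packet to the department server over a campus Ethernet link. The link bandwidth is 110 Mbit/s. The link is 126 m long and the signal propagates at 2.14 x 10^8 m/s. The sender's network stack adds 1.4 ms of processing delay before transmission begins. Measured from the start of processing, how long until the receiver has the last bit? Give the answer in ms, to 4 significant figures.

Transmission delay = L/R = 16000 / 110000000 = 0.145455 ms.
Propagation delay = d/s = 126 m / 214000000 m/s = 0.000588785 ms.
Plus processing delay 1.4 ms = 1.4 ms.
Total = 1.546 ms.

1.546 ms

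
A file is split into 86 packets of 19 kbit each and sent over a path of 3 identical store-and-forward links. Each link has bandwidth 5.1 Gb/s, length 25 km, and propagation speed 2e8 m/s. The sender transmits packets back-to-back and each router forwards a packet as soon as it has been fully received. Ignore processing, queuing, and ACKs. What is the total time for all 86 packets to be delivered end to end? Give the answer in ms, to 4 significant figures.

Per-hop transmission t_tx = L/R = 19000/5100000000 = 0.00372549 ms.
Per-hop propagation t_prop = 25000/200000000 = 0.125 ms.
Pipeline fill: first packet needs 3·t_tx to clear all hops; remaining 85 packets each add one t_tx.
Total = (3+86-1)·t_tx + 3·t_prop = 88·0.00372549 + 3·0.125 = 0.7028 ms.

0.7028 ms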